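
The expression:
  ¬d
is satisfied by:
  {d: False}


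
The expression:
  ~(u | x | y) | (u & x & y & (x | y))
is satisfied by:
  {u: False, y: False, x: False}
  {y: True, x: True, u: True}


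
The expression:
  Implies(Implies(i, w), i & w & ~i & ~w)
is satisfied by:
  {i: True, w: False}


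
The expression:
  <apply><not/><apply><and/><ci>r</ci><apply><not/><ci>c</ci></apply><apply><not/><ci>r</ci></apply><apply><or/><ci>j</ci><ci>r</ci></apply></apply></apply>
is always true.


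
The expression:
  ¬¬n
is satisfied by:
  {n: True}


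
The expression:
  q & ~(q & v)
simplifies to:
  q & ~v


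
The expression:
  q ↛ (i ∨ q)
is never true.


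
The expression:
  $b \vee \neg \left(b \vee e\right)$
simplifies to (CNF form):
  $b \vee \neg e$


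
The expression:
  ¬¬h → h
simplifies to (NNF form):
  True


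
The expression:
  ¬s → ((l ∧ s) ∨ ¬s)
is always true.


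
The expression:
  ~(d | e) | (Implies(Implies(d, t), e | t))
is always true.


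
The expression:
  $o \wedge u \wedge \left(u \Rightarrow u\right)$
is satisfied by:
  {u: True, o: True}


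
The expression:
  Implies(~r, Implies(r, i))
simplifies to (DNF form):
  True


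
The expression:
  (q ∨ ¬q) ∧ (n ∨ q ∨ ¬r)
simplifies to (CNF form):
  n ∨ q ∨ ¬r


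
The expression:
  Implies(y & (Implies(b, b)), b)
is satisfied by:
  {b: True, y: False}
  {y: False, b: False}
  {y: True, b: True}


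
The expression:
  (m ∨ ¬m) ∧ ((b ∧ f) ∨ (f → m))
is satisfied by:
  {b: True, m: True, f: False}
  {b: True, m: False, f: False}
  {m: True, b: False, f: False}
  {b: False, m: False, f: False}
  {f: True, b: True, m: True}
  {f: True, b: True, m: False}
  {f: True, m: True, b: False}


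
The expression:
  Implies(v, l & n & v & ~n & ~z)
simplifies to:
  ~v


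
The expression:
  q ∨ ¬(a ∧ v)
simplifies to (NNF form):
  q ∨ ¬a ∨ ¬v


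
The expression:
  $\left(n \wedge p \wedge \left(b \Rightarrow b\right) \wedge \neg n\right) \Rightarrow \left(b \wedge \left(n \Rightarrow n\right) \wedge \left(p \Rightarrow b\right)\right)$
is always true.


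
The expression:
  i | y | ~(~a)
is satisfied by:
  {i: True, a: True, y: True}
  {i: True, a: True, y: False}
  {i: True, y: True, a: False}
  {i: True, y: False, a: False}
  {a: True, y: True, i: False}
  {a: True, y: False, i: False}
  {y: True, a: False, i: False}


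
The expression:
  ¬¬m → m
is always true.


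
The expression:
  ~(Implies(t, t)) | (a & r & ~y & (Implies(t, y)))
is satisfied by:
  {r: True, a: True, y: False, t: False}


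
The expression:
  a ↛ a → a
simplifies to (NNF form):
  True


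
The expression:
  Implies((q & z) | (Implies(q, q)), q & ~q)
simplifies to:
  False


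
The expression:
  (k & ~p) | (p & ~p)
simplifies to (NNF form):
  k & ~p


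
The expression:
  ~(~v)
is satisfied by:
  {v: True}


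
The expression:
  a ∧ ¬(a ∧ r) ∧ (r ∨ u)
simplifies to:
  a ∧ u ∧ ¬r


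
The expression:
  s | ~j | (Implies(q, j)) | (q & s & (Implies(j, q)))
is always true.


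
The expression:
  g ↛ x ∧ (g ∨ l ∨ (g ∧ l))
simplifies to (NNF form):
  g ∧ ¬x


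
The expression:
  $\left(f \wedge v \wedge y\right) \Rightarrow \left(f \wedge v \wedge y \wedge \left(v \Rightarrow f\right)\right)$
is always true.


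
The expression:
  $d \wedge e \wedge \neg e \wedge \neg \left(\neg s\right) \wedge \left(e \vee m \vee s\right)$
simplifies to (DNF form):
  $\text{False}$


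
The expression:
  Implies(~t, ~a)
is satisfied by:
  {t: True, a: False}
  {a: False, t: False}
  {a: True, t: True}


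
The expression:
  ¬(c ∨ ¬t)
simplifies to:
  t ∧ ¬c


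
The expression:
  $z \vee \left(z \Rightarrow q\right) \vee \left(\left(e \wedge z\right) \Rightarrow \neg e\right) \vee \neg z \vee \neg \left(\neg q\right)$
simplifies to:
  $\text{True}$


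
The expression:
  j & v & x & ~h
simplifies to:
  j & v & x & ~h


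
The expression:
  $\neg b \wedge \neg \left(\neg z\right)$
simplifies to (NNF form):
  $z \wedge \neg b$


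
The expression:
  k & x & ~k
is never true.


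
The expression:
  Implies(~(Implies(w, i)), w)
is always true.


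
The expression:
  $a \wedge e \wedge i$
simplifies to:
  $a \wedge e \wedge i$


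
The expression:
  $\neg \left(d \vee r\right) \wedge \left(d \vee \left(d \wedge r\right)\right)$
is never true.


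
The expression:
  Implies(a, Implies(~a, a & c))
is always true.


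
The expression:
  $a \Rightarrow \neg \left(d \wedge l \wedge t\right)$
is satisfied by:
  {l: False, t: False, d: False, a: False}
  {a: True, l: False, t: False, d: False}
  {d: True, l: False, t: False, a: False}
  {a: True, d: True, l: False, t: False}
  {t: True, a: False, l: False, d: False}
  {a: True, t: True, l: False, d: False}
  {d: True, t: True, a: False, l: False}
  {a: True, d: True, t: True, l: False}
  {l: True, d: False, t: False, a: False}
  {a: True, l: True, d: False, t: False}
  {d: True, l: True, a: False, t: False}
  {a: True, d: True, l: True, t: False}
  {t: True, l: True, d: False, a: False}
  {a: True, t: True, l: True, d: False}
  {d: True, t: True, l: True, a: False}


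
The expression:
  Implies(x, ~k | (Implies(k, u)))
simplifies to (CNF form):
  u | ~k | ~x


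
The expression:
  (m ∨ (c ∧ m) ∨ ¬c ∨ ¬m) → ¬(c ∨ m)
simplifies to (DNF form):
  ¬c ∧ ¬m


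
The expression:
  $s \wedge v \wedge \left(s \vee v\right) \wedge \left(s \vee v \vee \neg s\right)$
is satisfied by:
  {s: True, v: True}


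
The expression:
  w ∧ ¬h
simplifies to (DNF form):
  w ∧ ¬h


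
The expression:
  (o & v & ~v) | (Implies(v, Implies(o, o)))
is always true.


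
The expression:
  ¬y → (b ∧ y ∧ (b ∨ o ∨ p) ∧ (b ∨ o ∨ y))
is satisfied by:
  {y: True}


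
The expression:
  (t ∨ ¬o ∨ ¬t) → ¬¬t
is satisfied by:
  {t: True}


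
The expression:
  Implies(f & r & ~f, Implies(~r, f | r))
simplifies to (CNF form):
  True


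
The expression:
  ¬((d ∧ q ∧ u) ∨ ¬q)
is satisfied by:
  {q: True, u: False, d: False}
  {q: True, d: True, u: False}
  {q: True, u: True, d: False}


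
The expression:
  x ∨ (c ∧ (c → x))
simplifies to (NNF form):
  x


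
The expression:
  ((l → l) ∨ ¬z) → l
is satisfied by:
  {l: True}


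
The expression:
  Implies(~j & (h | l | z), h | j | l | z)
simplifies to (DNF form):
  True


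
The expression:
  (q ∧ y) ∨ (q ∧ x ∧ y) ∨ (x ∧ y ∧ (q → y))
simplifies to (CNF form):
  y ∧ (q ∨ x)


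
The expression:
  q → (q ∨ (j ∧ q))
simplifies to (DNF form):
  True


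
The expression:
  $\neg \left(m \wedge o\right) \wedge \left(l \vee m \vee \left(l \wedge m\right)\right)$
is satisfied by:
  {l: True, m: False, o: False}
  {o: True, l: True, m: False}
  {m: True, l: True, o: False}
  {m: True, l: False, o: False}


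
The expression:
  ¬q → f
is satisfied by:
  {q: True, f: True}
  {q: True, f: False}
  {f: True, q: False}


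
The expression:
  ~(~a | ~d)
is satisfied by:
  {a: True, d: True}


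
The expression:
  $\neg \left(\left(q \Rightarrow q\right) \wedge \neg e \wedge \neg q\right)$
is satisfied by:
  {q: True, e: True}
  {q: True, e: False}
  {e: True, q: False}


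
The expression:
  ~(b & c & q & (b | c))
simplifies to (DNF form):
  ~b | ~c | ~q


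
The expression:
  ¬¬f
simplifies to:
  f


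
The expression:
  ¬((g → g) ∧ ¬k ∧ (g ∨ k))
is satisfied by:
  {k: True, g: False}
  {g: False, k: False}
  {g: True, k: True}


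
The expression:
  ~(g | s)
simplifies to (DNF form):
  ~g & ~s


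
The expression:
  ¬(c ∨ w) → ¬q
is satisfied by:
  {c: True, w: True, q: False}
  {c: True, w: False, q: False}
  {w: True, c: False, q: False}
  {c: False, w: False, q: False}
  {c: True, q: True, w: True}
  {c: True, q: True, w: False}
  {q: True, w: True, c: False}


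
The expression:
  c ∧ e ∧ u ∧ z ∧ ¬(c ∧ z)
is never true.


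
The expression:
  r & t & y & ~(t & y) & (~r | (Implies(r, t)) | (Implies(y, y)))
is never true.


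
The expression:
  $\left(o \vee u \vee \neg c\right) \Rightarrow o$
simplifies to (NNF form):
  $o \vee \left(c \wedge \neg u\right)$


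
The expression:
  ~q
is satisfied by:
  {q: False}


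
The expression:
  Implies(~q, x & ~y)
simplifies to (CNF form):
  (q | x) & (q | ~y)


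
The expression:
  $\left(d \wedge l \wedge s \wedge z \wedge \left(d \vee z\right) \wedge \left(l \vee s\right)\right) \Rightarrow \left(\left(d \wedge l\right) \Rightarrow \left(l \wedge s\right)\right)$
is always true.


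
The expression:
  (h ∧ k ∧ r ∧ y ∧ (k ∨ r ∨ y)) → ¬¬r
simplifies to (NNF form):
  True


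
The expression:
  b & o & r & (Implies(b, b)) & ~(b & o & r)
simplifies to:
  False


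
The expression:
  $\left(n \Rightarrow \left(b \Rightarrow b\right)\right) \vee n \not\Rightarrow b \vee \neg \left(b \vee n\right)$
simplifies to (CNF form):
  $\text{True}$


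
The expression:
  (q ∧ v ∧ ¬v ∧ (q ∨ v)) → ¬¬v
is always true.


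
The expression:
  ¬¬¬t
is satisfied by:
  {t: False}


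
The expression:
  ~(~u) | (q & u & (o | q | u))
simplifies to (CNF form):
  u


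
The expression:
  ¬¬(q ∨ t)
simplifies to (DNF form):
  q ∨ t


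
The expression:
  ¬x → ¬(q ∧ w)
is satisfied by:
  {x: True, w: False, q: False}
  {w: False, q: False, x: False}
  {x: True, q: True, w: False}
  {q: True, w: False, x: False}
  {x: True, w: True, q: False}
  {w: True, x: False, q: False}
  {x: True, q: True, w: True}


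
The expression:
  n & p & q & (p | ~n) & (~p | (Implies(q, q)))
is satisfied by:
  {p: True, q: True, n: True}


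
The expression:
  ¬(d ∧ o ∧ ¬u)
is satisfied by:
  {u: True, o: False, d: False}
  {o: False, d: False, u: False}
  {d: True, u: True, o: False}
  {d: True, o: False, u: False}
  {u: True, o: True, d: False}
  {o: True, u: False, d: False}
  {d: True, o: True, u: True}


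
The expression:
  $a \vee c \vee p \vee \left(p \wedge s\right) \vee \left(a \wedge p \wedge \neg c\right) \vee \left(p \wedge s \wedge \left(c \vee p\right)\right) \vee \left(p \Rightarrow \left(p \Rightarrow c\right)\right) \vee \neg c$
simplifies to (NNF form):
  $\text{True}$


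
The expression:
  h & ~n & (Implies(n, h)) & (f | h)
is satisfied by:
  {h: True, n: False}


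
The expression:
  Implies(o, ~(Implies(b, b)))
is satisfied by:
  {o: False}


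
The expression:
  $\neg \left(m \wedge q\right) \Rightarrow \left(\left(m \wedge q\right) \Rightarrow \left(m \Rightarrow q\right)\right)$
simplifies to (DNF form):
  $\text{True}$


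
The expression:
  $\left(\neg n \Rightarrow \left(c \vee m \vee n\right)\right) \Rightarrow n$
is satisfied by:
  {n: True, m: False, c: False}
  {n: True, c: True, m: False}
  {n: True, m: True, c: False}
  {n: True, c: True, m: True}
  {c: False, m: False, n: False}


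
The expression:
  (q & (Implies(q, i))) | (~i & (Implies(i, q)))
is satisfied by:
  {q: True, i: False}
  {i: False, q: False}
  {i: True, q: True}


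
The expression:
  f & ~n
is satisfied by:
  {f: True, n: False}


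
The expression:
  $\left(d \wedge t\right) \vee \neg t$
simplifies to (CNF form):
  $d \vee \neg t$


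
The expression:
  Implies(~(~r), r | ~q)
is always true.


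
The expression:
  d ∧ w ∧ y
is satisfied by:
  {w: True, d: True, y: True}


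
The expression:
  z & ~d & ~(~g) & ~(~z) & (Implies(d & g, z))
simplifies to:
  g & z & ~d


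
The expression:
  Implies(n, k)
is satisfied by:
  {k: True, n: False}
  {n: False, k: False}
  {n: True, k: True}


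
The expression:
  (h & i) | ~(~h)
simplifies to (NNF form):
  h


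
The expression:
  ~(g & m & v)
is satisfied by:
  {g: False, m: False, v: False}
  {v: True, g: False, m: False}
  {m: True, g: False, v: False}
  {v: True, m: True, g: False}
  {g: True, v: False, m: False}
  {v: True, g: True, m: False}
  {m: True, g: True, v: False}


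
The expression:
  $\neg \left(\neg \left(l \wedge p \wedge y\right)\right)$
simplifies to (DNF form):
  $l \wedge p \wedge y$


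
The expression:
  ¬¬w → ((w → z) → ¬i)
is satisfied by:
  {w: False, z: False, i: False}
  {i: True, w: False, z: False}
  {z: True, w: False, i: False}
  {i: True, z: True, w: False}
  {w: True, i: False, z: False}
  {i: True, w: True, z: False}
  {z: True, w: True, i: False}


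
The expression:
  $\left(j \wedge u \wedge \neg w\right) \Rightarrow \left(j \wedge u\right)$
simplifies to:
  $\text{True}$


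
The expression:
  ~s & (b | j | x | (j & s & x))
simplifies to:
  ~s & (b | j | x)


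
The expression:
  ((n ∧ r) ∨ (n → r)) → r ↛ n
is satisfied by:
  {n: True, r: False}
  {r: True, n: False}


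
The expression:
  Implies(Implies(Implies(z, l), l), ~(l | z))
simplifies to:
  ~l & ~z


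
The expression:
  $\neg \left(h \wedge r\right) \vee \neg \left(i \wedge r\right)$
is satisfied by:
  {h: False, i: False, r: False}
  {r: True, h: False, i: False}
  {i: True, h: False, r: False}
  {r: True, i: True, h: False}
  {h: True, r: False, i: False}
  {r: True, h: True, i: False}
  {i: True, h: True, r: False}


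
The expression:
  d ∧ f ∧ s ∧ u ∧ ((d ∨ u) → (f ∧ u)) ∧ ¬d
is never true.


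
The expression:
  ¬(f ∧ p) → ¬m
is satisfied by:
  {p: True, f: True, m: False}
  {p: True, f: False, m: False}
  {f: True, p: False, m: False}
  {p: False, f: False, m: False}
  {p: True, m: True, f: True}


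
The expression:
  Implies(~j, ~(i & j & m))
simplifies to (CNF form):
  True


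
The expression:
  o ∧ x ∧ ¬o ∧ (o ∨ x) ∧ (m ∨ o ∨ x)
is never true.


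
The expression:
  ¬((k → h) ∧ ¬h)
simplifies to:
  h ∨ k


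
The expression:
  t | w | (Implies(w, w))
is always true.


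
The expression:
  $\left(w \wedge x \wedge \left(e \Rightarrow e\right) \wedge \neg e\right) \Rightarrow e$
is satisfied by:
  {e: True, w: False, x: False}
  {w: False, x: False, e: False}
  {x: True, e: True, w: False}
  {x: True, w: False, e: False}
  {e: True, w: True, x: False}
  {w: True, e: False, x: False}
  {x: True, w: True, e: True}


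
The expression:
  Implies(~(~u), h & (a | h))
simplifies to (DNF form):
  h | ~u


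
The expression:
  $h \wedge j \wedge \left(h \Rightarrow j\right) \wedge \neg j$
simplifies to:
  $\text{False}$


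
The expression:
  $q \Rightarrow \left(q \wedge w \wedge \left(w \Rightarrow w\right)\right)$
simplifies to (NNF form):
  $w \vee \neg q$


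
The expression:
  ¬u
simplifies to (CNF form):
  ¬u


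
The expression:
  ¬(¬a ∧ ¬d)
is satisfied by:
  {a: True, d: True}
  {a: True, d: False}
  {d: True, a: False}


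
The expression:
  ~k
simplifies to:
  ~k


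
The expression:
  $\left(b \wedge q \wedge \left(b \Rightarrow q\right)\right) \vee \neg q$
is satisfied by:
  {b: True, q: False}
  {q: False, b: False}
  {q: True, b: True}


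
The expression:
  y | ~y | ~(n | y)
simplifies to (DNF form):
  True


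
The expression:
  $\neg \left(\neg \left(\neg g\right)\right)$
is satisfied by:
  {g: False}


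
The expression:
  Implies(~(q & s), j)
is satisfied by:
  {q: True, j: True, s: True}
  {q: True, j: True, s: False}
  {j: True, s: True, q: False}
  {j: True, s: False, q: False}
  {q: True, s: True, j: False}


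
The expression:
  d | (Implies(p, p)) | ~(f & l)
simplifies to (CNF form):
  True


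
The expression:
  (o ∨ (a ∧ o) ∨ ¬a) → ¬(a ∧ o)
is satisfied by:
  {o: False, a: False}
  {a: True, o: False}
  {o: True, a: False}


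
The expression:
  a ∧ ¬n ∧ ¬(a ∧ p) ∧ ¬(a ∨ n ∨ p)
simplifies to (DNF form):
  False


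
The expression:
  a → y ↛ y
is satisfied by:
  {a: False}


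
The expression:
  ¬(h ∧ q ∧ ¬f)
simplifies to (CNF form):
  f ∨ ¬h ∨ ¬q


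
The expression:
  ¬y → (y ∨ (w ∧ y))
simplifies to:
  y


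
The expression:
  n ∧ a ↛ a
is never true.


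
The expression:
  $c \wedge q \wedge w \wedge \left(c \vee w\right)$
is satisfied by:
  {c: True, w: True, q: True}


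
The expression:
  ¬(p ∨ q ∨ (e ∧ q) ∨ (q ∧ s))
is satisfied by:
  {q: False, p: False}


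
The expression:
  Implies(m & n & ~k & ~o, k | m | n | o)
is always true.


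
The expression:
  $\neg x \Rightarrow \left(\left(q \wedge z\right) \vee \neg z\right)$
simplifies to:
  $q \vee x \vee \neg z$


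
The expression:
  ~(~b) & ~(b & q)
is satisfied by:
  {b: True, q: False}


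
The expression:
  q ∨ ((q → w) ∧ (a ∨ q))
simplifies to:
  a ∨ q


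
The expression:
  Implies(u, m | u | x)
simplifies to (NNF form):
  True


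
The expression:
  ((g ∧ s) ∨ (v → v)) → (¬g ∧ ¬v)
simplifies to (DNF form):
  ¬g ∧ ¬v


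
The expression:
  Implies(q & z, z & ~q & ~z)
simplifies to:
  ~q | ~z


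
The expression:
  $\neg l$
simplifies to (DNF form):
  $\neg l$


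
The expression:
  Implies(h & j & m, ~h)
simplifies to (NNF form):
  ~h | ~j | ~m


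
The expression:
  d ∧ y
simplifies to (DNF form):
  d ∧ y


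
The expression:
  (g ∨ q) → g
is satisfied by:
  {g: True, q: False}
  {q: False, g: False}
  {q: True, g: True}


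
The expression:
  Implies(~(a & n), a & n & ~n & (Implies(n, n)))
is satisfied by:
  {a: True, n: True}


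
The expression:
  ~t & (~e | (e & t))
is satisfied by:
  {e: False, t: False}


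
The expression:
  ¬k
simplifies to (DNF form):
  ¬k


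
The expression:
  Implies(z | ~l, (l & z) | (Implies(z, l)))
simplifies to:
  l | ~z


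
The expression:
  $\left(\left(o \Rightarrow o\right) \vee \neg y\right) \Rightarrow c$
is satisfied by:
  {c: True}


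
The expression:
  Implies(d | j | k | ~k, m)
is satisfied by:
  {m: True}


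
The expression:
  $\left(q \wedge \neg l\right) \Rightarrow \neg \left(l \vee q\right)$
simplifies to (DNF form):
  $l \vee \neg q$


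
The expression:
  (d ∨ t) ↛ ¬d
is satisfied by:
  {d: True}


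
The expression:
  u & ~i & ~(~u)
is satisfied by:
  {u: True, i: False}


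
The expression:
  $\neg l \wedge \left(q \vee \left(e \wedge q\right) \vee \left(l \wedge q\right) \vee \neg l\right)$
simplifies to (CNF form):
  $\neg l$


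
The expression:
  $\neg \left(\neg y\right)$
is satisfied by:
  {y: True}


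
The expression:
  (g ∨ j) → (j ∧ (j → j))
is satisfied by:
  {j: True, g: False}
  {g: False, j: False}
  {g: True, j: True}


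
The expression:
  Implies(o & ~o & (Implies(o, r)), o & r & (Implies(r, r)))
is always true.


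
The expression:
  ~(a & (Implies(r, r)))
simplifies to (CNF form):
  ~a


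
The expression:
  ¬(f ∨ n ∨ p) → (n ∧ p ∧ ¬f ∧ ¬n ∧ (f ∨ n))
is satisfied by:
  {n: True, p: True, f: True}
  {n: True, p: True, f: False}
  {n: True, f: True, p: False}
  {n: True, f: False, p: False}
  {p: True, f: True, n: False}
  {p: True, f: False, n: False}
  {f: True, p: False, n: False}


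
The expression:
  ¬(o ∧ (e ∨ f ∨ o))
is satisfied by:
  {o: False}


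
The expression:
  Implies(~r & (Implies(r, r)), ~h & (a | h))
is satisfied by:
  {r: True, a: True, h: False}
  {r: True, a: False, h: False}
  {r: True, h: True, a: True}
  {r: True, h: True, a: False}
  {a: True, h: False, r: False}


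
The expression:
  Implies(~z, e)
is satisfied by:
  {z: True, e: True}
  {z: True, e: False}
  {e: True, z: False}


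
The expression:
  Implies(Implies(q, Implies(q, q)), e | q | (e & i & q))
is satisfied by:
  {q: True, e: True}
  {q: True, e: False}
  {e: True, q: False}


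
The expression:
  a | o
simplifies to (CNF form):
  a | o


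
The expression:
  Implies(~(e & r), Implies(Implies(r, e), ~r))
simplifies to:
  True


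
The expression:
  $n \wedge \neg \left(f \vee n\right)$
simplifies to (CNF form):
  $\text{False}$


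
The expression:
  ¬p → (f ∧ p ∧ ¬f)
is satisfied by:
  {p: True}


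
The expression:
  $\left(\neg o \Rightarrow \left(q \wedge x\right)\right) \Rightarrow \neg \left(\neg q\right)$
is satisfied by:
  {q: True, o: False}
  {o: False, q: False}
  {o: True, q: True}


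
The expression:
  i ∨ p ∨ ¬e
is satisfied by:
  {i: True, p: True, e: False}
  {i: True, e: False, p: False}
  {p: True, e: False, i: False}
  {p: False, e: False, i: False}
  {i: True, p: True, e: True}
  {i: True, e: True, p: False}
  {p: True, e: True, i: False}


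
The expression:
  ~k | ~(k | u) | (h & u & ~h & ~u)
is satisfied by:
  {k: False}


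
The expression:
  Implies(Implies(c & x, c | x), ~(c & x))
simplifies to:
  ~c | ~x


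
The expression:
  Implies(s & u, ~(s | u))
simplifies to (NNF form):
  ~s | ~u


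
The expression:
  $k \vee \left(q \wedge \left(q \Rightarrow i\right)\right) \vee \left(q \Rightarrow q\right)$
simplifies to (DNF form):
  $\text{True}$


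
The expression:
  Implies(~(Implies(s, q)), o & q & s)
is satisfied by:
  {q: True, s: False}
  {s: False, q: False}
  {s: True, q: True}


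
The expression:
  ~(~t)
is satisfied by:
  {t: True}


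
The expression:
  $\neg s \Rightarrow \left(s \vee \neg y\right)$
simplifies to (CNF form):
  $s \vee \neg y$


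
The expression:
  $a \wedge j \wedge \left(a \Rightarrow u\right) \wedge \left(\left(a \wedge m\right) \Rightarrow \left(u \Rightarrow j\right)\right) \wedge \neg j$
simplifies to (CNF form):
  $\text{False}$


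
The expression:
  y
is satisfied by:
  {y: True}


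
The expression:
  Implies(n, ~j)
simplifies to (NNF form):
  ~j | ~n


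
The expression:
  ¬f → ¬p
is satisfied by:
  {f: True, p: False}
  {p: False, f: False}
  {p: True, f: True}


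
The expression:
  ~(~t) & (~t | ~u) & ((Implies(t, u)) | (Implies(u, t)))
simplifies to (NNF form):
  t & ~u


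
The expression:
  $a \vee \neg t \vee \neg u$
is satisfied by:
  {a: True, u: False, t: False}
  {u: False, t: False, a: False}
  {a: True, t: True, u: False}
  {t: True, u: False, a: False}
  {a: True, u: True, t: False}
  {u: True, a: False, t: False}
  {a: True, t: True, u: True}


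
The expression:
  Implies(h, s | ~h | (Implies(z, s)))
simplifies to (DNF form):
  s | ~h | ~z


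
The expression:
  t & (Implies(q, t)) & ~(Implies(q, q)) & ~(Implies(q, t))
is never true.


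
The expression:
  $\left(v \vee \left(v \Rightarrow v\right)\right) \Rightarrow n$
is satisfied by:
  {n: True}


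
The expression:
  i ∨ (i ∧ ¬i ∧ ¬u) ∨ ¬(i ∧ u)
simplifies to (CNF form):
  True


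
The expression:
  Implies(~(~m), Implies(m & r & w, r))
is always true.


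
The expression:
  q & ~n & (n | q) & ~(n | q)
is never true.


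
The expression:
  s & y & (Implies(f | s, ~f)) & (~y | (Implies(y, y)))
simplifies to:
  s & y & ~f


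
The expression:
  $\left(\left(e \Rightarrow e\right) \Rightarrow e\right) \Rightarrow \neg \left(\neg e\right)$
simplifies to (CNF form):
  $\text{True}$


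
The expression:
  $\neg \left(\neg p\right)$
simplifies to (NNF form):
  $p$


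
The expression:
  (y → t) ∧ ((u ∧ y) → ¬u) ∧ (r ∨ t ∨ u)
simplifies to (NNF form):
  (r ∧ ¬y) ∨ (t ∧ ¬u) ∨ (u ∧ ¬y)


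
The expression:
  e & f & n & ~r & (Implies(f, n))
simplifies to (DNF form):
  e & f & n & ~r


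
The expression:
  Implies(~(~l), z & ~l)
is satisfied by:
  {l: False}


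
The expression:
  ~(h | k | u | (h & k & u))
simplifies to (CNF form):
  ~h & ~k & ~u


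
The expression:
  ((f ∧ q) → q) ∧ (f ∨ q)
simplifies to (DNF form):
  f ∨ q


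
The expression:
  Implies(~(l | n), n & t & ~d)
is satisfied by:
  {n: True, l: True}
  {n: True, l: False}
  {l: True, n: False}


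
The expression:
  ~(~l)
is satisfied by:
  {l: True}


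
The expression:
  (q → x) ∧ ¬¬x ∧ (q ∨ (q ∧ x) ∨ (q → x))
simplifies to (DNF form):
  x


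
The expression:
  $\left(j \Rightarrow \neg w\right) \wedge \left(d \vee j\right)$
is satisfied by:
  {d: True, w: False, j: False}
  {j: True, d: True, w: False}
  {j: True, d: False, w: False}
  {w: True, d: True, j: False}


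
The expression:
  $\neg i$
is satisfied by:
  {i: False}


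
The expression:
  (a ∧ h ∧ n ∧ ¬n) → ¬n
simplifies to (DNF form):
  True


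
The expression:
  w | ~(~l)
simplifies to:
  l | w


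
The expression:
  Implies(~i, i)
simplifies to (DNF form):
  i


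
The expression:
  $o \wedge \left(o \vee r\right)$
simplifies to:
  $o$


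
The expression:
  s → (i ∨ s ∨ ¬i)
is always true.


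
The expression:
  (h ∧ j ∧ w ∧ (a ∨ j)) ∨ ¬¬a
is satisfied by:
  {a: True, w: True, j: True, h: True}
  {a: True, w: True, j: True, h: False}
  {a: True, w: True, h: True, j: False}
  {a: True, w: True, h: False, j: False}
  {a: True, j: True, h: True, w: False}
  {a: True, j: True, h: False, w: False}
  {a: True, j: False, h: True, w: False}
  {a: True, j: False, h: False, w: False}
  {w: True, j: True, h: True, a: False}


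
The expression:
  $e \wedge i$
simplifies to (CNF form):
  $e \wedge i$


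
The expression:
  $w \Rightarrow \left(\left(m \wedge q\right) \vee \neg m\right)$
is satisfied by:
  {q: True, w: False, m: False}
  {w: False, m: False, q: False}
  {q: True, m: True, w: False}
  {m: True, w: False, q: False}
  {q: True, w: True, m: False}
  {w: True, q: False, m: False}
  {q: True, m: True, w: True}


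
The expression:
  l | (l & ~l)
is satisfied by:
  {l: True}


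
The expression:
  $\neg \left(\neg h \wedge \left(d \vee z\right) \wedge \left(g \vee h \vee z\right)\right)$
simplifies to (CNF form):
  $\left(h \vee \neg z\right) \wedge \left(h \vee \neg d \vee \neg g\right) \wedge \left(h \vee \neg d \vee \neg z\right) \wedge \left(h \vee \neg g \vee \neg z\right)$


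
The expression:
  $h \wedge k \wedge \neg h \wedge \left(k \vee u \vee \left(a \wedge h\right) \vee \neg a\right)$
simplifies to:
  $\text{False}$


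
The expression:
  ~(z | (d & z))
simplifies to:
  ~z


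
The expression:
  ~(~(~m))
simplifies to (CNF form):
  ~m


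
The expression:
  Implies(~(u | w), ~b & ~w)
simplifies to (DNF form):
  u | w | ~b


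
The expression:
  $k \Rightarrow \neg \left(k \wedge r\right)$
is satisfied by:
  {k: False, r: False}
  {r: True, k: False}
  {k: True, r: False}


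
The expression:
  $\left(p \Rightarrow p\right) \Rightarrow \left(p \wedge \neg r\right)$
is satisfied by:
  {p: True, r: False}


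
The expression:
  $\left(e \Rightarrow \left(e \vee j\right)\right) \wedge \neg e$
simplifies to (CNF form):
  $\neg e$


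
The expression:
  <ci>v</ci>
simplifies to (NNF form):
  <ci>v</ci>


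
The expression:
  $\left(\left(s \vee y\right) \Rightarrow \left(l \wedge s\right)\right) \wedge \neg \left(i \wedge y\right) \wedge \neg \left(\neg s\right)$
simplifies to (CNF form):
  $l \wedge s \wedge \left(\neg i \vee \neg y\right)$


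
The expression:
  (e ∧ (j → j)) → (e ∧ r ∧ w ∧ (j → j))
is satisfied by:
  {r: True, w: True, e: False}
  {r: True, w: False, e: False}
  {w: True, r: False, e: False}
  {r: False, w: False, e: False}
  {r: True, e: True, w: True}


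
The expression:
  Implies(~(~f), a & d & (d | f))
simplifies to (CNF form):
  (a | ~f) & (d | ~f)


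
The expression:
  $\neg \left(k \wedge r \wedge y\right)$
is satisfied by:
  {k: False, y: False, r: False}
  {r: True, k: False, y: False}
  {y: True, k: False, r: False}
  {r: True, y: True, k: False}
  {k: True, r: False, y: False}
  {r: True, k: True, y: False}
  {y: True, k: True, r: False}


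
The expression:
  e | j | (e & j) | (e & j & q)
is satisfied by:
  {e: True, j: True}
  {e: True, j: False}
  {j: True, e: False}


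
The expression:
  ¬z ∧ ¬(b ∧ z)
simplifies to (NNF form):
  ¬z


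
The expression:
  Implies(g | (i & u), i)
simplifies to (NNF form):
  i | ~g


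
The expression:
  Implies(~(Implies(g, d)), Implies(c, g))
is always true.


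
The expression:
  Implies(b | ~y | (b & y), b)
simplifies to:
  b | y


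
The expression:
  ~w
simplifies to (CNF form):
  ~w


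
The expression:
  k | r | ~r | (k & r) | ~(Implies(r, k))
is always true.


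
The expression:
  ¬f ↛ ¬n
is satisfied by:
  {n: True, f: False}


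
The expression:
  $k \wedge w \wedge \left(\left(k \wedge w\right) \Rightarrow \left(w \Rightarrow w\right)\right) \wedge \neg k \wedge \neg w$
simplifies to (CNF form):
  $\text{False}$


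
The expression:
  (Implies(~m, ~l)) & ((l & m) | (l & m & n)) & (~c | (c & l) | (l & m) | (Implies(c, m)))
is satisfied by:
  {m: True, l: True}


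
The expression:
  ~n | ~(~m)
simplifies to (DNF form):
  m | ~n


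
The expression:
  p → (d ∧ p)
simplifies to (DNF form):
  d ∨ ¬p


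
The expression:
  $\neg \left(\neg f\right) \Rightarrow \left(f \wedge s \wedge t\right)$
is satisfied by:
  {t: True, s: True, f: False}
  {t: True, s: False, f: False}
  {s: True, t: False, f: False}
  {t: False, s: False, f: False}
  {f: True, t: True, s: True}


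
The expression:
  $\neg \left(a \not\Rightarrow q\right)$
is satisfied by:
  {q: True, a: False}
  {a: False, q: False}
  {a: True, q: True}


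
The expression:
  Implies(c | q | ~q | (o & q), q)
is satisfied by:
  {q: True}


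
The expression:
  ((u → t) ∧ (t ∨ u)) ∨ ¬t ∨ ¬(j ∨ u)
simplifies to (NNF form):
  True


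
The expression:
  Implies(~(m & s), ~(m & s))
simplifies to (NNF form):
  True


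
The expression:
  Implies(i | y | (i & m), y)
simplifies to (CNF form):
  y | ~i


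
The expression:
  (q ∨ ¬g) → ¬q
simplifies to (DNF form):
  ¬q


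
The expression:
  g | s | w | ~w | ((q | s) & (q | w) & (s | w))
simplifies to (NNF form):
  True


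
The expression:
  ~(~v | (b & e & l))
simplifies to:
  v & (~b | ~e | ~l)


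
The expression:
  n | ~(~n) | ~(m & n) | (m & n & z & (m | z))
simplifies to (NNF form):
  True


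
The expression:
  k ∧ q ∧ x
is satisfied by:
  {x: True, q: True, k: True}


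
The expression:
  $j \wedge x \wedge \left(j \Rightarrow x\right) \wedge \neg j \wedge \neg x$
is never true.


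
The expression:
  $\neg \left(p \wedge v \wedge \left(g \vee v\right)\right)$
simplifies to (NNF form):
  $\neg p \vee \neg v$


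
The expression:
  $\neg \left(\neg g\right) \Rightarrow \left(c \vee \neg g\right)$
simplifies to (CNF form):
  $c \vee \neg g$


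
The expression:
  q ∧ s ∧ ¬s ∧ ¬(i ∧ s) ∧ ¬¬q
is never true.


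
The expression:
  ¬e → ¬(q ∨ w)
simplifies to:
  e ∨ (¬q ∧ ¬w)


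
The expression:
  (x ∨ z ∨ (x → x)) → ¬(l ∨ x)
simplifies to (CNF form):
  ¬l ∧ ¬x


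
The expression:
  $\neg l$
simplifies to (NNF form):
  $\neg l$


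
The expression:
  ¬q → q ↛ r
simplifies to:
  q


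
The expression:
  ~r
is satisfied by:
  {r: False}


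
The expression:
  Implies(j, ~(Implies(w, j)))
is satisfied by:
  {j: False}


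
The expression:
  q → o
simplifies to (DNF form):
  o ∨ ¬q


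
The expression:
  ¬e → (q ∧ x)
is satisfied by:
  {x: True, e: True, q: True}
  {x: True, e: True, q: False}
  {e: True, q: True, x: False}
  {e: True, q: False, x: False}
  {x: True, q: True, e: False}


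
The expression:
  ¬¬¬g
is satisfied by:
  {g: False}


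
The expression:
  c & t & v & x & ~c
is never true.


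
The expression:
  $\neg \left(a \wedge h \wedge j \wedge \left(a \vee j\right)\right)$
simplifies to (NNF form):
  $\neg a \vee \neg h \vee \neg j$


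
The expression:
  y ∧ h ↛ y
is never true.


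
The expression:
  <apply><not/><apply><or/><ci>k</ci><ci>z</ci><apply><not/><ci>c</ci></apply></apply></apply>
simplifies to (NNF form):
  <apply><and/><ci>c</ci><apply><not/><ci>k</ci></apply><apply><not/><ci>z</ci></apply></apply>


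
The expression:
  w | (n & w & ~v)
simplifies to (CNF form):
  w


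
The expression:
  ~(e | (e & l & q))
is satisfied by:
  {e: False}


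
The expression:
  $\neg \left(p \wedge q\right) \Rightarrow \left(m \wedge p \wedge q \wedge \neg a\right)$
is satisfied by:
  {p: True, q: True}


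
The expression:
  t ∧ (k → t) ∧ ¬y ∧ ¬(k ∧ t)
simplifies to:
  t ∧ ¬k ∧ ¬y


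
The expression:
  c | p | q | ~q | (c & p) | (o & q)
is always true.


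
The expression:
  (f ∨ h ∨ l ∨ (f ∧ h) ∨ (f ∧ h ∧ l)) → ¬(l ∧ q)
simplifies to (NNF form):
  ¬l ∨ ¬q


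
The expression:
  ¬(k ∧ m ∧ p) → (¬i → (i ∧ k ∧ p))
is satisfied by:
  {i: True, k: True, m: True, p: True}
  {i: True, k: True, m: True, p: False}
  {i: True, k: True, p: True, m: False}
  {i: True, k: True, p: False, m: False}
  {i: True, m: True, p: True, k: False}
  {i: True, m: True, p: False, k: False}
  {i: True, m: False, p: True, k: False}
  {i: True, m: False, p: False, k: False}
  {k: True, m: True, p: True, i: False}


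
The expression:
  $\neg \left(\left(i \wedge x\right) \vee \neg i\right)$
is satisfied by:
  {i: True, x: False}


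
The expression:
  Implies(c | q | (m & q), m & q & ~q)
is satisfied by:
  {q: False, c: False}


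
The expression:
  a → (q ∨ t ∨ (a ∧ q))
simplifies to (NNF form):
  q ∨ t ∨ ¬a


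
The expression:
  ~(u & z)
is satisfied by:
  {u: False, z: False}
  {z: True, u: False}
  {u: True, z: False}


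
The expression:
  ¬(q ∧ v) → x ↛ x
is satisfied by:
  {q: True, v: True}


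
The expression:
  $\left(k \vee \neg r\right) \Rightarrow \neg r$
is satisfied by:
  {k: False, r: False}
  {r: True, k: False}
  {k: True, r: False}


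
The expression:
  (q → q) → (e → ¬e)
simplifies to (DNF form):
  ¬e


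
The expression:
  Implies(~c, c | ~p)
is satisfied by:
  {c: True, p: False}
  {p: False, c: False}
  {p: True, c: True}


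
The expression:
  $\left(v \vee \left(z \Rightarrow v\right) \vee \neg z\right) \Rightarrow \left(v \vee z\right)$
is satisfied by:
  {z: True, v: True}
  {z: True, v: False}
  {v: True, z: False}


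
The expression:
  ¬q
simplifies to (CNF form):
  ¬q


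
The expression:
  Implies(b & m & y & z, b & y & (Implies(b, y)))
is always true.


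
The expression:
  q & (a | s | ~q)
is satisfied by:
  {a: True, s: True, q: True}
  {a: True, q: True, s: False}
  {s: True, q: True, a: False}


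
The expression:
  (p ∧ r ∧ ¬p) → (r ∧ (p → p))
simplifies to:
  True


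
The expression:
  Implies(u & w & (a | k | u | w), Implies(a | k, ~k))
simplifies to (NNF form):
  ~k | ~u | ~w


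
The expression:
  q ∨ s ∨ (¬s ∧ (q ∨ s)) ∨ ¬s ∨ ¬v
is always true.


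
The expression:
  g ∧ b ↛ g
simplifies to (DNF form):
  False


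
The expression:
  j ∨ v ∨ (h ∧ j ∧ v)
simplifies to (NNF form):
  j ∨ v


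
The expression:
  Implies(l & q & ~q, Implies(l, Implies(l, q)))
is always true.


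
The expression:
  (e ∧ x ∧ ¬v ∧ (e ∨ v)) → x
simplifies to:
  True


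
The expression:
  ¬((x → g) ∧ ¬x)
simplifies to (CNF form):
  x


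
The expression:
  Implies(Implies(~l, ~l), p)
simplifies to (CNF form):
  p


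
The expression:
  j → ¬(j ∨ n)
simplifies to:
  ¬j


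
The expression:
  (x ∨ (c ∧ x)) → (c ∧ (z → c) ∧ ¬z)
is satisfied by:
  {c: True, x: False, z: False}
  {c: False, x: False, z: False}
  {z: True, c: True, x: False}
  {z: True, c: False, x: False}
  {x: True, c: True, z: False}


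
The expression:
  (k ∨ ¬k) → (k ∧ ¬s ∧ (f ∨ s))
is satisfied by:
  {f: True, k: True, s: False}


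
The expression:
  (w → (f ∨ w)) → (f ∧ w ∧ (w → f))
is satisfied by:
  {w: True, f: True}


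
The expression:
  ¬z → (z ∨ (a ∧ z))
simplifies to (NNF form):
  z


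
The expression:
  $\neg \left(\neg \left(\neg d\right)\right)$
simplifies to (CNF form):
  $\neg d$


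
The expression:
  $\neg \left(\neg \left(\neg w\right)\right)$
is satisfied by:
  {w: False}


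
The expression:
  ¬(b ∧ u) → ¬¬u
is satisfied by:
  {u: True}


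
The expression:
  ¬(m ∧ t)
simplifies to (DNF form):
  ¬m ∨ ¬t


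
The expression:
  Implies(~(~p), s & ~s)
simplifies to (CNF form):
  ~p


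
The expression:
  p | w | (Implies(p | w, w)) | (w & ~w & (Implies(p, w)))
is always true.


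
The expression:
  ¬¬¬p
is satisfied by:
  {p: False}


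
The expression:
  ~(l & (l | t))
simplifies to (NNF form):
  ~l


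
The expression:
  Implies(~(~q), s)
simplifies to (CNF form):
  s | ~q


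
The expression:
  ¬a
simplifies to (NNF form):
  ¬a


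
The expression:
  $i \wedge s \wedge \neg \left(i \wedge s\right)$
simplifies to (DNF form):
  $\text{False}$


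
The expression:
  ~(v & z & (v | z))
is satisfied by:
  {v: False, z: False}
  {z: True, v: False}
  {v: True, z: False}


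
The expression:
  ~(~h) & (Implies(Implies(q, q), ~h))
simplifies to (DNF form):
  False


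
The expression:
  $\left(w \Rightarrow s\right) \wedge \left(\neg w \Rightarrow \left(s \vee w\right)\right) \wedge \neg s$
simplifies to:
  $\text{False}$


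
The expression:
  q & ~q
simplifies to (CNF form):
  False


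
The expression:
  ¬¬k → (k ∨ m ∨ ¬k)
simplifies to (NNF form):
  True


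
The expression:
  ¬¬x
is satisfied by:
  {x: True}


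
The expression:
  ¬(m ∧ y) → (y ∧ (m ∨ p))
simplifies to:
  y ∧ (m ∨ p)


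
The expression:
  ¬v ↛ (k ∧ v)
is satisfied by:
  {v: False}


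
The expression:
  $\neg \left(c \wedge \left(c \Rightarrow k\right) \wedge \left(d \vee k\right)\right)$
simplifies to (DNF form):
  $\neg c \vee \neg k$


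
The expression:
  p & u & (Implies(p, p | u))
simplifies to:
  p & u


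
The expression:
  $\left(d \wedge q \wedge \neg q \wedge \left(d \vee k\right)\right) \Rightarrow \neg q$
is always true.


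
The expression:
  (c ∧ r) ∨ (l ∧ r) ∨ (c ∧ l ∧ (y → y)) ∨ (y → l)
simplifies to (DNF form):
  l ∨ (c ∧ r) ∨ ¬y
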